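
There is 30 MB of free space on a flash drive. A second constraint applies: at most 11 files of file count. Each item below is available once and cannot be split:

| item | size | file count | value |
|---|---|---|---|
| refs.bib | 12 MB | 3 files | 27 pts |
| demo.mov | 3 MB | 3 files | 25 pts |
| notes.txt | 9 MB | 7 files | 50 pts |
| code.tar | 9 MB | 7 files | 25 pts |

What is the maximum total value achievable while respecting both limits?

77 pts

Feasible sets respecting both limits:
- refs.bib+notes.txt: size 21, file count 10, value 77
- demo.mov+notes.txt: size 12, file count 10, value 75
- refs.bib+demo.mov: size 15, file count 6, value 52
- refs.bib+code.tar: size 21, file count 10, value 52
Best: 77 pts.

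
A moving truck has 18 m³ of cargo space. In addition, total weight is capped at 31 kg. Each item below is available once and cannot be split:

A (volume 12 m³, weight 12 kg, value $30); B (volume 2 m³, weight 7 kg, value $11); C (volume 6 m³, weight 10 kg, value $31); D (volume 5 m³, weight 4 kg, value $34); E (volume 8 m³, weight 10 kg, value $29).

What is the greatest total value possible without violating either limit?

$76

Feasible sets respecting both limits:
- B+C+D: volume 13, weight 21, value 76
- B+D+E: volume 15, weight 21, value 74
- B+C+E: volume 16, weight 27, value 71
- C+D: volume 11, weight 14, value 65
Best: $76.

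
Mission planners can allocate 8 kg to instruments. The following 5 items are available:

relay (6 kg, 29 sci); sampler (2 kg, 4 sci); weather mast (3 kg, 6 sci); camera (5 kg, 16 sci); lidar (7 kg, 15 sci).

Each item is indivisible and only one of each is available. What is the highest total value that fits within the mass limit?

Check high-value combinations within 8 kg:
- relay+sampler: mass 6+2=8, value 29+4=33
- relay: mass 6, value 29
- weather mast+camera: mass 3+5=8, value 6+16=22
- sampler+camera: mass 2+5=7, value 4+16=20
- camera: mass 5, value 16
Best: 33 sci.

33 sci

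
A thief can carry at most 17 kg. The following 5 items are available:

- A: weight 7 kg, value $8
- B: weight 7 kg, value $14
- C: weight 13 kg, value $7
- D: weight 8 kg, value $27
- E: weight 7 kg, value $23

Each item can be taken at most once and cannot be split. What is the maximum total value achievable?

Check high-value combinations within 17 kg:
- D+E: weight 8+7=15, value 27+23=50
- B+D: weight 7+8=15, value 14+27=41
- B+E: weight 7+7=14, value 14+23=37
- A+D: weight 7+8=15, value 8+27=35
- A+E: weight 7+7=14, value 8+23=31
Best: $50.

$50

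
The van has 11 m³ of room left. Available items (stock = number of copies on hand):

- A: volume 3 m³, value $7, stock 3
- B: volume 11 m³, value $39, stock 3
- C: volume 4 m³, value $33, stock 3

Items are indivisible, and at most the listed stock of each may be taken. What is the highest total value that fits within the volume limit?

Top feasible selections:
- 1×A + 2×C: volume 11, value 73
- 2×C: volume 8, value 66
Best: $73.

$73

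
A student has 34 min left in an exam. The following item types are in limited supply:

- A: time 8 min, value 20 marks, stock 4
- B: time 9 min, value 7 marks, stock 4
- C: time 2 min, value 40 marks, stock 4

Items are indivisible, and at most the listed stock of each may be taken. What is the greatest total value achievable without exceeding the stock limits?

Best selections within time 34 and stock limits:
- 3×A + 4×C: time 32, value 220
- 2×A + 1×B + 4×C: time 33, value 207
- 2×A + 4×C: time 24, value 200
- 1×A + 2×B + 4×C: time 34, value 194
Best: 220 marks.

220 marks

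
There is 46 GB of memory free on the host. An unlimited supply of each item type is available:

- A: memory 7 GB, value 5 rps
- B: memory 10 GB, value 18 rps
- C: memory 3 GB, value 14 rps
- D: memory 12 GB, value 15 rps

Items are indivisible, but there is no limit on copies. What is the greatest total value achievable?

Best value-per-unit is C at 14/3, and filling with it alone uses memory 15×3=45. No mix of the others beats 15×14 = 210.

210 rps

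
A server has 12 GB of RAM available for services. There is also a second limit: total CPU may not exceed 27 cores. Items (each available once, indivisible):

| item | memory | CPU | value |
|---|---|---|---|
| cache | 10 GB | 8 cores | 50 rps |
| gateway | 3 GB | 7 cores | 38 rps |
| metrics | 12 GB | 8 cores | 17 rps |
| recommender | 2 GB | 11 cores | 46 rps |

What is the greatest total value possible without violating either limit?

Feasible sets respecting both limits:
- cache+recommender: memory 12, CPU 19, value 96
- gateway+recommender: memory 5, CPU 18, value 84
- cache: memory 10, CPU 8, value 50
- recommender: memory 2, CPU 11, value 46
Best: 96 rps.

96 rps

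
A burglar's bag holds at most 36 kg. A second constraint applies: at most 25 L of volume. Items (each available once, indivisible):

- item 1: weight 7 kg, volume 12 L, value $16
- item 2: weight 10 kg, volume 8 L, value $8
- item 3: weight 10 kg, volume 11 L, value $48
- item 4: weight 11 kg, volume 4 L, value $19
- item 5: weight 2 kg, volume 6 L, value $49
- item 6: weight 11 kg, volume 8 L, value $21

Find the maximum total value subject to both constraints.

Feasible sets respecting both limits:
- item 3+item 5+item 6: weight 23, volume 25, value 118
- item 3+item 4+item 5: weight 23, volume 21, value 116
- item 2+item 3+item 5: weight 22, volume 25, value 105
- item 3+item 5: weight 12, volume 17, value 97
Best: $118.

$118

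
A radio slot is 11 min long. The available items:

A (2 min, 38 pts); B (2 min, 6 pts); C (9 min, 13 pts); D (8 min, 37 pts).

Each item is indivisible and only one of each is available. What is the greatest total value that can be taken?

Check high-value combinations within 11 min:
- A+D: duration 2+8=10, value 38+37=75
- A+C: duration 2+9=11, value 38+13=51
- A+B: duration 2+2=4, value 38+6=44
- B+D: duration 2+8=10, value 6+37=43
Best: 75 pts.

75 pts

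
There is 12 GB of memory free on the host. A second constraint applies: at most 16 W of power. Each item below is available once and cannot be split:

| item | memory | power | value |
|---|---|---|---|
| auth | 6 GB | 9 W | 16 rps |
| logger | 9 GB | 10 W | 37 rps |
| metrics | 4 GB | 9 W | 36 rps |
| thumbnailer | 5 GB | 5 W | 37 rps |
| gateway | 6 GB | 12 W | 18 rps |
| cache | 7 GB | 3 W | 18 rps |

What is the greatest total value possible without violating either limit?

Feasible sets respecting both limits:
- metrics+thumbnailer: memory 9, power 14, value 73
- thumbnailer+cache: memory 12, power 8, value 55
- metrics+cache: memory 11, power 12, value 54
- auth+thumbnailer: memory 11, power 14, value 53
Best: 73 rps.

73 rps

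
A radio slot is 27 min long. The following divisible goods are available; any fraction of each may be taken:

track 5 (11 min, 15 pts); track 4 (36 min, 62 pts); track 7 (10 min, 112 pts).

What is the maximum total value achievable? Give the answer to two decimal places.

Take in order of value per unit:
- track 7 (112/10 per unit): all 10 → value 112, running total 112.00
- track 4 (62/36 per unit): 17 of 36 → value 17×62/36 = 29.2778, running total 141.28
Total 141.28.

141.28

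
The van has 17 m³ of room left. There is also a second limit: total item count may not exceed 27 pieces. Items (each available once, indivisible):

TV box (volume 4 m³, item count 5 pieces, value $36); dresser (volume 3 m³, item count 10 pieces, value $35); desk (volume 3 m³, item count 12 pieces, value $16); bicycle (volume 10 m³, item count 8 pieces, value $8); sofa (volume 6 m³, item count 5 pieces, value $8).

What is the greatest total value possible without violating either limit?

$87

Feasible sets respecting both limits:
- TV box+dresser+desk: volume 10, item count 27, value 87
- TV box+dresser+bicycle: volume 17, item count 23, value 79
- TV box+dresser+sofa: volume 13, item count 20, value 79
Best: $87.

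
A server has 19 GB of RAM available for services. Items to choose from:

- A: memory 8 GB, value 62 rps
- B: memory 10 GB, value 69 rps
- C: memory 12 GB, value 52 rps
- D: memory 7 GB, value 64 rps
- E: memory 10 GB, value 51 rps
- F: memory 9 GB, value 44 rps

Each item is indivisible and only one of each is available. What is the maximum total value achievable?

133 rps

This is a 0/1 knapsack; check combinations near the capacity.
- B+D: memory 10+7=17, value 69+64=133
- A+B: memory 8+10=18, value 62+69=131
- A+D: memory 8+7=15, value 62+64=126
Best: 133 rps.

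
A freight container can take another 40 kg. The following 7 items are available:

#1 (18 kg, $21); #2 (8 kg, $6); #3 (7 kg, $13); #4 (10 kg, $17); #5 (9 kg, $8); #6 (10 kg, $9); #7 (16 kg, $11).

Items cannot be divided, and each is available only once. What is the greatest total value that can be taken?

Check high-value combinations within 40 kg:
- #1+#3+#4: weight 18+7+10=35, value 21+13+17=51
- #3+#4+#5+#6: weight 7+10+9+10=36, value 13+17+8+9=47
- #1+#4+#6: weight 18+10+10=38, value 21+17+9=47
Best: $51.

$51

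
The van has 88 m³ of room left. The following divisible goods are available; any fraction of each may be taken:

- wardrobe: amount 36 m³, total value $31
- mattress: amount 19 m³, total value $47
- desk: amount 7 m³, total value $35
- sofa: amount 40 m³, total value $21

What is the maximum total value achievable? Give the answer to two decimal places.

Take in order of value per unit:
- desk (35/7 per unit): all 7 → value 35, running total 35.00
- mattress (47/19 per unit): all 19 → value 47, running total 82.00
- wardrobe (31/36 per unit): all 36 → value 31, running total 113.00
- sofa (21/40 per unit): 26 of 40 → value 26×21/40 = 13.6500, running total 126.65
Total 126.65.

126.65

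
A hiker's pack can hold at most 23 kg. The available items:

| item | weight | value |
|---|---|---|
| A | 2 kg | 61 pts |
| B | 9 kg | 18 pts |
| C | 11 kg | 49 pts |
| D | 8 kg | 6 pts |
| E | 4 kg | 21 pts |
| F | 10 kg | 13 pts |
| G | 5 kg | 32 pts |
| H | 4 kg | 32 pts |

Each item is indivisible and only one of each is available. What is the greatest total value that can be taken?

This is a 0/1 knapsack; check combinations near the capacity.
- A+C+G+H: weight 2+11+5+4=22, value 61+49+32+32=174
- A+C+E+H: weight 2+11+4+4=21, value 61+49+21+32=163
- A+C+E+G: weight 2+11+4+5=22, value 61+49+21+32=163
- A+D+E+G+H: weight 2+8+4+5+4=23, value 61+6+21+32+32=152
Best: 174 pts.

174 pts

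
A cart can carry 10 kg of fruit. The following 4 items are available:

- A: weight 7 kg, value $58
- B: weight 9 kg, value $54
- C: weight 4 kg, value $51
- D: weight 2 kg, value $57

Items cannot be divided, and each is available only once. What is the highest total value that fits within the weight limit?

$115

Check high-value combinations within 10 kg:
- A+D: weight 7+2=9, value 58+57=115
- C+D: weight 4+2=6, value 51+57=108
- A: weight 7, value 58
Best: $115.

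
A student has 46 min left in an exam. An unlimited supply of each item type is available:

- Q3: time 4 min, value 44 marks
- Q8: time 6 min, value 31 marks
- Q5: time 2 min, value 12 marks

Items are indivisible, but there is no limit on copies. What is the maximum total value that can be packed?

Best value-per-unit is Q3 at 44/4; filling with it alone gives 11×44 = 484.
Optimal mix: 11×Q3 + 1×Q5 → time 46, value 496.

496 marks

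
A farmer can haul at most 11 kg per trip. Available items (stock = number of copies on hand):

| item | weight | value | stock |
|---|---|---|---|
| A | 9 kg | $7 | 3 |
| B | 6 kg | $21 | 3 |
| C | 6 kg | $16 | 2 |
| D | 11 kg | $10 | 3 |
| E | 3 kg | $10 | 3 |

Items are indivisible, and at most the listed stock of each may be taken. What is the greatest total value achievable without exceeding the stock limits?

Top feasible selections:
- 1×B + 1×E: weight 9, value 31
- 3×E: weight 9, value 30
Best: $31.

$31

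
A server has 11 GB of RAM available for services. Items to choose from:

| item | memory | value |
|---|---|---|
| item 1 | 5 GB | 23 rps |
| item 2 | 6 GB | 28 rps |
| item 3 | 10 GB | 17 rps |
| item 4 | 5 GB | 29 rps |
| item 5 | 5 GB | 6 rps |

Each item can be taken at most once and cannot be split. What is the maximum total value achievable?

57 rps

Check high-value combinations within 11 GB:
- item 2+item 4: memory 6+5=11, value 28+29=57
- item 1+item 4: memory 5+5=10, value 23+29=52
- item 1+item 2: memory 5+6=11, value 23+28=51
- item 4+item 5: memory 5+5=10, value 29+6=35
- item 2+item 5: memory 6+5=11, value 28+6=34
Best: 57 rps.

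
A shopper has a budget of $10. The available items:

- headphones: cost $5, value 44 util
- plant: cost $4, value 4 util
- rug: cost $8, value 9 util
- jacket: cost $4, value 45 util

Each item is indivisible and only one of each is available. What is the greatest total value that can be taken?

89 util

Check high-value combinations within $10:
- headphones+jacket: cost 5+4=9, value 44+45=89
- plant+jacket: cost 4+4=8, value 4+45=49
- headphones+plant: cost 5+4=9, value 44+4=48
- jacket: cost 4, value 45
- headphones: cost 5, value 44
Best: 89 util.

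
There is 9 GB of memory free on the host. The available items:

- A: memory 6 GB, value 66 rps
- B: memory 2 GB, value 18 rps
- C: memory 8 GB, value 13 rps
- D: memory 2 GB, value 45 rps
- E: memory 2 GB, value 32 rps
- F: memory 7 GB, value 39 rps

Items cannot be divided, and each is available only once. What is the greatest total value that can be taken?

111 rps

Check high-value combinations within 9 GB:
- A+D: memory 6+2=8, value 66+45=111
- A+E: memory 6+2=8, value 66+32=98
- B+D+E: memory 2+2+2=6, value 18+45+32=95
- A+B: memory 6+2=8, value 66+18=84
- D+F: memory 2+7=9, value 45+39=84
Best: 111 rps.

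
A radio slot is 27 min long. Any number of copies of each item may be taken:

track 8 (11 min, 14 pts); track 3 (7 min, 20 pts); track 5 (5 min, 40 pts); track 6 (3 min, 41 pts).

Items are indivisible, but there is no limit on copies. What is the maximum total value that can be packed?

Best value-per-unit is track 6 at 41/3, and filling with it alone uses duration 9×3=27. No mix of the others beats 9×41 = 369.

369 pts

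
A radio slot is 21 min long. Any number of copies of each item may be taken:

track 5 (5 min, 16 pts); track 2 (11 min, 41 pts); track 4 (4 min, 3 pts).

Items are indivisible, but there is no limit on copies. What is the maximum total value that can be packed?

73 pts

Best value-per-unit is track 2 at 41/11; filling with it alone gives 1×41 = 41.
Optimal mix: 2×track 5 + 1×track 2 → duration 21, value 73.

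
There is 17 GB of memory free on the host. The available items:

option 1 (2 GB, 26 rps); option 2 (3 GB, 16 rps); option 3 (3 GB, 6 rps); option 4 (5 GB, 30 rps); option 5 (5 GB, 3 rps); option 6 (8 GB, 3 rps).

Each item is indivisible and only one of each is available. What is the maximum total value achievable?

Check high-value combinations within 17 GB:
- option 1+option 2+option 3+option 4: memory 2+3+3+5=13, value 26+16+6+30=78
- option 1+option 2+option 4+option 5: memory 2+3+5+5=15, value 26+16+30+3=75
- option 1+option 2+option 4: memory 2+3+5=10, value 26+16+30=72
Best: 78 rps.

78 rps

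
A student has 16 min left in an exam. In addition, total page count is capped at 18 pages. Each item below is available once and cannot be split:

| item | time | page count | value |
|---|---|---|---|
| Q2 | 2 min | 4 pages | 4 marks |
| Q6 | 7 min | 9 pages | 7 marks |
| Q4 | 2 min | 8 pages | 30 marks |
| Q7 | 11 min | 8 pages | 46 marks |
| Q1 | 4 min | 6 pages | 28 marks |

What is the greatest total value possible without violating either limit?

Feasible sets respecting both limits:
- Q4+Q7: time 13, page count 16, value 76
- Q7+Q1: time 15, page count 14, value 74
- Q2+Q4+Q1: time 8, page count 18, value 62
Best: 76 marks.

76 marks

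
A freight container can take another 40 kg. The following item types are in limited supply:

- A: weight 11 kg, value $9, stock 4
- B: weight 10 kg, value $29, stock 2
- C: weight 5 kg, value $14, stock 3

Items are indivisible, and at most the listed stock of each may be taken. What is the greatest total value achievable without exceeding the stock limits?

$100

Top feasible selections:
- 2×B + 3×C: weight 35, value 100
- 2×B + 2×C: weight 30, value 86
- 1×A + 2×B + 1×C: weight 36, value 81
- 1×A + 1×B + 3×C: weight 36, value 80
Best: $100.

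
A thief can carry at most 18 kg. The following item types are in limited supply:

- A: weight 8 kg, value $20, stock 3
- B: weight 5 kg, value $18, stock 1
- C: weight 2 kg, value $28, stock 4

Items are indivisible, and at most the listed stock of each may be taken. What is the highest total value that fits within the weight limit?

Top feasible selections:
- 1×A + 4×C: weight 16, value 132
- 1×B + 4×C: weight 13, value 130
- 4×C: weight 8, value 112
- 1×A + 3×C: weight 14, value 104
Best: $132.

$132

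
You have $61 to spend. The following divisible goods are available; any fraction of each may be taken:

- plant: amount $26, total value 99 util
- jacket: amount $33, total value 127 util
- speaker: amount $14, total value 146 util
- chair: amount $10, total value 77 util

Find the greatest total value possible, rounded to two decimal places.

Take in order of value per unit:
- speaker (146/14 per unit): all 14 → value 146, running total 146.00
- chair (77/10 per unit): all 10 → value 77, running total 223.00
- jacket (127/33 per unit): all 33 → value 127, running total 350.00
- plant (99/26 per unit): 4 of 26 → value 4×99/26 = 15.2308, running total 365.23
Total 365.23.

365.23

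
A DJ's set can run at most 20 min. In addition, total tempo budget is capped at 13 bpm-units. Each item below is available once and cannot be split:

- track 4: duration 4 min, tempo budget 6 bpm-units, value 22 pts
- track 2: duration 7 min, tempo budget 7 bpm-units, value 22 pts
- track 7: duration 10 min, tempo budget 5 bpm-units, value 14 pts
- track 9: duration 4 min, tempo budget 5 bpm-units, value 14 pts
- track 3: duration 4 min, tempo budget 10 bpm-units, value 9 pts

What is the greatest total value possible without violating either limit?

44 pts

Feasible sets respecting both limits:
- track 4+track 2: duration 11, tempo budget 13, value 44
- track 4+track 7: duration 14, tempo budget 11, value 36
- track 2+track 7: duration 17, tempo budget 12, value 36
- track 4+track 9: duration 8, tempo budget 11, value 36
Best: 44 pts.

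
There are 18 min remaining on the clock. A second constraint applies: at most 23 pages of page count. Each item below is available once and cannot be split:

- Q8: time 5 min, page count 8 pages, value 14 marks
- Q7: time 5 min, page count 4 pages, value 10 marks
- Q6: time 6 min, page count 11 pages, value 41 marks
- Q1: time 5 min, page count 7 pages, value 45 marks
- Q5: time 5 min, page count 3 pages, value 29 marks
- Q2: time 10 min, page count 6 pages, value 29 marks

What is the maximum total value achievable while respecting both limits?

Feasible sets respecting both limits:
- Q6+Q1+Q5: time 16, page count 21, value 115
- Q7+Q6+Q1: time 16, page count 22, value 96
- Q8+Q1+Q5: time 15, page count 18, value 88
Best: 115 marks.

115 marks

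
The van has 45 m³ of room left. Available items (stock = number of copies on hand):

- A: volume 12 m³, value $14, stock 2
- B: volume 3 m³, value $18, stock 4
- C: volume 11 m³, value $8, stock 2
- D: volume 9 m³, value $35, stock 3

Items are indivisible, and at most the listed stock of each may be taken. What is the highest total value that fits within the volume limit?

$177

Best selections within volume 45 and stock limits:
- 4×B + 3×D: volume 39, value 177
- 3×B + 3×D: volume 36, value 159
- 1×A + 4×B + 2×D: volume 42, value 156
Best: $177.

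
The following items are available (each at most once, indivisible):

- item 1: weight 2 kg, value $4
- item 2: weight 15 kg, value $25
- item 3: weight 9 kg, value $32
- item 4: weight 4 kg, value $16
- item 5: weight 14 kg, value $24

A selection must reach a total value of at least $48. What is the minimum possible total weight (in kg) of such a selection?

Subsets with value ≥ 48, sorted by total weight:
- item 3+item 4: weight 13, value 48
- item 1+item 3+item 4: weight 15, value 52
- item 3+item 5: weight 23, value 56
- item 2+item 3: weight 24, value 57
Minimum weight: 13 kg.

13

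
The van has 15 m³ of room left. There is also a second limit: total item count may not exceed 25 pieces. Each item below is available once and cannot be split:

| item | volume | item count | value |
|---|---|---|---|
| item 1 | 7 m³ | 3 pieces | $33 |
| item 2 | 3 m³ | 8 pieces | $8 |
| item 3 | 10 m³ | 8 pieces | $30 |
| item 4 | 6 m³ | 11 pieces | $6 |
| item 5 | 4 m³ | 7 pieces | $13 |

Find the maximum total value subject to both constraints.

Feasible sets respecting both limits:
- item 1+item 2+item 5: volume 14, item count 18, value 54
- item 1+item 5: volume 11, item count 10, value 46
- item 3+item 5: volume 14, item count 15, value 43
- item 1+item 2: volume 10, item count 11, value 41
Best: $54.

$54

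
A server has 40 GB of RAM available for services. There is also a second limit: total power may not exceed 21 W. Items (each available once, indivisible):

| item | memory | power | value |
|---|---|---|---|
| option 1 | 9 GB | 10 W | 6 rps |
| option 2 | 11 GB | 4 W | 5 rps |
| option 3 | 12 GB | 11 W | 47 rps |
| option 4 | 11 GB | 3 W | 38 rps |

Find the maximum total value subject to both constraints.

90 rps

Feasible sets respecting both limits:
- option 2+option 3+option 4: memory 34, power 18, value 90
- option 3+option 4: memory 23, power 14, value 85
- option 1+option 3: memory 21, power 21, value 53
Best: 90 rps.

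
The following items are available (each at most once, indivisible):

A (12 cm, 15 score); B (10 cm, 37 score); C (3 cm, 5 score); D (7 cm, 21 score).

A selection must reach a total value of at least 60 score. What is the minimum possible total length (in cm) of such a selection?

Subsets with value ≥ 60, sorted by total length:
- B+C+D: length 20, value 63
- A+B+D: length 29, value 73
- A+B+C+D: length 32, value 78
Minimum length: 20 cm.

20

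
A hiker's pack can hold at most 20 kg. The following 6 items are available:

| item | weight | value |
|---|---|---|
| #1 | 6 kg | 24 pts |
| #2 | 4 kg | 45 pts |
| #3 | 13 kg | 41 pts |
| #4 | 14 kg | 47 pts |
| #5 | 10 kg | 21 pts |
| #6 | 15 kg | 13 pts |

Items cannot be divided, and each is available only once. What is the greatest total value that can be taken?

92 pts

Check high-value combinations within 20 kg:
- #2+#4: weight 4+14=18, value 45+47=92
- #1+#2+#5: weight 6+4+10=20, value 24+45+21=90
- #2+#3: weight 4+13=17, value 45+41=86
Best: 92 pts.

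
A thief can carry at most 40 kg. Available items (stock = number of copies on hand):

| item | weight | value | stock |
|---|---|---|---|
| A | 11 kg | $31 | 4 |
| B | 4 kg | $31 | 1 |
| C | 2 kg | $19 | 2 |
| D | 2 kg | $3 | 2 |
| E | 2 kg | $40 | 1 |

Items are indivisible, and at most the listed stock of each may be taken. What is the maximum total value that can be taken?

$177

Best selections within weight 40 and stock limits:
- 2×A + 1×B + 2×C + 2×D + 1×E: weight 36, value 177
- 2×A + 1×B + 2×C + 1×D + 1×E: weight 34, value 174
- 2×A + 1×B + 2×C + 1×E: weight 32, value 171
Best: $177.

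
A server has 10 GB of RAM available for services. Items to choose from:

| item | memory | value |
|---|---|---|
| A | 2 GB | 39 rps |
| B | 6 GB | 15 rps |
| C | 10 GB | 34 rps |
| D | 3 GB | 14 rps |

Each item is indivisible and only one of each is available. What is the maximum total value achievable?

Check high-value combinations within 10 GB:
- A+B: memory 2+6=8, value 39+15=54
- A+D: memory 2+3=5, value 39+14=53
- A: memory 2, value 39
Best: 54 rps.

54 rps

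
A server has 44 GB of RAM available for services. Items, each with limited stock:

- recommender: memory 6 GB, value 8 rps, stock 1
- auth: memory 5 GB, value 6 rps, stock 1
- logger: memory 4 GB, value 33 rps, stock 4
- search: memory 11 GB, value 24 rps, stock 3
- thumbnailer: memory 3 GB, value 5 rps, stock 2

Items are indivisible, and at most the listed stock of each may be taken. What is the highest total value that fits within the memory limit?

Top feasible selections:
- 4×logger + 2×search + 2×thumbnailer: memory 44, value 190
- 1×recommender + 4×logger + 2×search: memory 44, value 188
- 1×auth + 4×logger + 2×search: memory 43, value 186
- 4×logger + 2×search + 1×thumbnailer: memory 41, value 185
Best: 190 rps.

190 rps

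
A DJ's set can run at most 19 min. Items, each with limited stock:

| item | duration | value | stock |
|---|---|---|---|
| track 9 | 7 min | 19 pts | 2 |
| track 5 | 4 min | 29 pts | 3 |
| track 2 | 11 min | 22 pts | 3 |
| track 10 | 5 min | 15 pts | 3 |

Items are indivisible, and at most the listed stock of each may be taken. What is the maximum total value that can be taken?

Best selections within duration 19 and stock limits:
- 1×track 9 + 3×track 5: duration 19, value 106
- 3×track 5 + 1×track 10: duration 17, value 102
- 2×track 5 + 2×track 10: duration 18, value 88
- 3×track 5: duration 12, value 87
Best: 106 pts.

106 pts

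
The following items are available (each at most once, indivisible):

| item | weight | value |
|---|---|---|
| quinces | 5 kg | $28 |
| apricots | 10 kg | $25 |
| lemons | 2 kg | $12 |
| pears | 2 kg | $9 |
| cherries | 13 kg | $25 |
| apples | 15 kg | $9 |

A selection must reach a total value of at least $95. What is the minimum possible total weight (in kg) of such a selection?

32

Subsets with value ≥ 95, sorted by total weight:
- quinces+apricots+lemons+pears+cherries: weight 32, value 99
- quinces+apricots+lemons+cherries+apples: weight 45, value 99
- quinces+apricots+pears+cherries+apples: weight 45, value 96
Minimum weight: 32 kg.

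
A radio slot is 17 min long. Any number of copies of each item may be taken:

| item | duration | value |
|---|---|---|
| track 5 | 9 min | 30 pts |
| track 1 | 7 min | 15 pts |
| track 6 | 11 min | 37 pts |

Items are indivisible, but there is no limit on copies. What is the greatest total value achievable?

Best value-per-unit is track 6 at 37/11; filling with it alone gives 1×37 = 37.
Optimal mix: 1×track 5 + 1×track 1 → duration 16, value 45.

45 pts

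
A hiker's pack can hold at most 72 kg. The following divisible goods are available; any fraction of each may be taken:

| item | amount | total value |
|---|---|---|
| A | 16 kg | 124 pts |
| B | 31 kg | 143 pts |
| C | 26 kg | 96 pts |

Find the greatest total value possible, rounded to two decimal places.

Take in order of value per unit:
- A (124/16 per unit): all 16 → value 124, running total 124.00
- B (143/31 per unit): all 31 → value 143, running total 267.00
- C (96/26 per unit): 25 of 26 → value 25×96/26 = 92.3077, running total 359.31
Total 359.31.

359.31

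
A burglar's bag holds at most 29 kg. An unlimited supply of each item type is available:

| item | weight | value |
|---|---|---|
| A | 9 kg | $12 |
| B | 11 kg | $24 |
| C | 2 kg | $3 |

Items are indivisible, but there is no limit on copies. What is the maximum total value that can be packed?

Best value-per-unit is B at 24/11; filling with it alone gives 2×24 = 48.
Optimal mix: 2×B + 3×C → weight 28, value 57.

$57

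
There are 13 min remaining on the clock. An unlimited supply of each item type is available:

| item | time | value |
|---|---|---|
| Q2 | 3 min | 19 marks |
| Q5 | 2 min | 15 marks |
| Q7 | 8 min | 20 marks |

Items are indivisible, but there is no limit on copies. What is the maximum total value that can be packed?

94 marks

Best value-per-unit is Q5 at 15/2; filling with it alone gives 6×15 = 90.
Optimal mix: 1×Q2 + 5×Q5 → time 13, value 94.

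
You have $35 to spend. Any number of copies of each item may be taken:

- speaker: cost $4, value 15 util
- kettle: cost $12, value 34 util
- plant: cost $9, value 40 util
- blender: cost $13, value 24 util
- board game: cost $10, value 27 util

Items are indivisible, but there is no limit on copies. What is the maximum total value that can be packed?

Best value-per-unit is plant at 40/9; filling with it alone gives 3×40 = 120.
Optimal mix: 2×speaker + 3×plant → cost 35, value 150.

150 util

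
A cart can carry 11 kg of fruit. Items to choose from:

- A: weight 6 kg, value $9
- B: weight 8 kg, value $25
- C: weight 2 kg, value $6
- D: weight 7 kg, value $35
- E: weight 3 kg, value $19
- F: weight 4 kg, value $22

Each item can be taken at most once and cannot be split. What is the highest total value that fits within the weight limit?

This is a 0/1 knapsack; check combinations near the capacity.
- D+F: weight 7+4=11, value 35+22=57
- D+E: weight 7+3=10, value 35+19=54
- C+E+F: weight 2+3+4=9, value 6+19+22=47
- B+E: weight 8+3=11, value 25+19=44
- E+F: weight 3+4=7, value 19+22=41
Best: $57.

$57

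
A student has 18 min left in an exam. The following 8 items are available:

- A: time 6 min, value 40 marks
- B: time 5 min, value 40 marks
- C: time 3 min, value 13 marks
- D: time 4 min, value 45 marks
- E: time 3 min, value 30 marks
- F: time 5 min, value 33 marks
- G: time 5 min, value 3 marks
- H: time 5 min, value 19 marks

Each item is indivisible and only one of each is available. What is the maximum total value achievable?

155 marks

Check high-value combinations within 18 min:
- A+B+D+E: time 6+5+4+3=18, value 40+40+45+30=155
- B+D+E+F: time 5+4+3+5=17, value 40+45+30+33=148
- A+D+E+F: time 6+4+3+5=18, value 40+45+30+33=148
- A+B+C+D: time 6+5+3+4=18, value 40+40+13+45=138
- B+D+E+H: time 5+4+3+5=17, value 40+45+30+19=134
Best: 155 marks.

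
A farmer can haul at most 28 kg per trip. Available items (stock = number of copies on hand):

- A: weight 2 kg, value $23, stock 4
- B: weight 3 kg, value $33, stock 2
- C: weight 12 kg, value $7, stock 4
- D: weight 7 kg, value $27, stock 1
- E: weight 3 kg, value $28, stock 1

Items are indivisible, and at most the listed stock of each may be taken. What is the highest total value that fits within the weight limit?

Top feasible selections:
- 4×A + 2×B + 1×D + 1×E: weight 24, value 213
- 3×A + 2×B + 1×D + 1×E: weight 22, value 190
Best: $213.

$213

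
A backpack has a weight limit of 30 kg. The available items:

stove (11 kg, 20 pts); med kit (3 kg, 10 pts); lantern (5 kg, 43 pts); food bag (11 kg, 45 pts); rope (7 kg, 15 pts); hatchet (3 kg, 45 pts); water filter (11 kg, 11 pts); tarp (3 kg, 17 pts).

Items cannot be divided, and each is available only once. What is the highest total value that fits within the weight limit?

165 pts

Check high-value combinations within 30 kg:
- lantern+food bag+rope+hatchet+tarp: weight 5+11+7+3+3=29, value 43+45+15+45+17=165
- med kit+lantern+food bag+hatchet+tarp: weight 3+5+11+3+3=25, value 10+43+45+45+17=160
- med kit+lantern+food bag+rope+hatchet: weight 3+5+11+7+3=29, value 10+43+45+15+45=158
- stove+lantern+food bag+hatchet: weight 11+5+11+3=30, value 20+43+45+45=153
- lantern+food bag+hatchet+tarp: weight 5+11+3+3=22, value 43+45+45+17=150
Best: 165 pts.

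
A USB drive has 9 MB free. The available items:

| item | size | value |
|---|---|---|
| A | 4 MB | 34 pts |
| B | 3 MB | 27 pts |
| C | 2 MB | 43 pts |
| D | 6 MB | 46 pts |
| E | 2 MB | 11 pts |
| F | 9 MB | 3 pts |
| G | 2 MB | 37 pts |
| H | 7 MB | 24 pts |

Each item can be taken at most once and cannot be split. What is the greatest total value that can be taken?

Check high-value combinations within 9 MB:
- B+C+E+G: size 3+2+2+2=9, value 27+43+11+37=118
- A+C+G: size 4+2+2=8, value 34+43+37=114
- B+C+G: size 3+2+2=7, value 27+43+37=107
- A+B+C: size 4+3+2=9, value 34+27+43=104
- A+B+G: size 4+3+2=9, value 34+27+37=98
Best: 118 pts.

118 pts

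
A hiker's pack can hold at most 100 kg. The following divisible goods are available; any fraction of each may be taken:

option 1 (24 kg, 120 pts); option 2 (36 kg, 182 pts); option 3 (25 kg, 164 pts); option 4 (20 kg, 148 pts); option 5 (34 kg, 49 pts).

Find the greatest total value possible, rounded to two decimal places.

589.00

Take in order of value per unit:
- option 4 (148/20 per unit): all 20 → value 148, running total 148.00
- option 3 (164/25 per unit): all 25 → value 164, running total 312.00
- option 2 (182/36 per unit): all 36 → value 182, running total 494.00
- option 1 (120/24 per unit): 19 of 24 → value 19×120/24 = 95.0000, running total 589.00
Total 589.00.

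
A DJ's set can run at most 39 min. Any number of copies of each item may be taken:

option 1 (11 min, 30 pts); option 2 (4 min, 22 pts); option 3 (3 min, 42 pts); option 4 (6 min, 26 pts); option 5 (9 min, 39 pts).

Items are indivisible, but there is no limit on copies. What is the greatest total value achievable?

Best value-per-unit is option 3 at 42/3, and filling with it alone uses duration 13×3=39. No mix of the others beats 13×42 = 546.

546 pts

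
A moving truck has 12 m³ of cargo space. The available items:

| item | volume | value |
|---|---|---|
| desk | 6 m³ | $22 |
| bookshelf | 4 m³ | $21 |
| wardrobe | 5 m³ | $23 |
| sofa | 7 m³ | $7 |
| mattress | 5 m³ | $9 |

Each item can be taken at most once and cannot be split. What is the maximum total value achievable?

$45

This is a 0/1 knapsack; check combinations near the capacity.
- desk+wardrobe: volume 6+5=11, value 22+23=45
- bookshelf+wardrobe: volume 4+5=9, value 21+23=44
- desk+bookshelf: volume 6+4=10, value 22+21=43
Best: $45.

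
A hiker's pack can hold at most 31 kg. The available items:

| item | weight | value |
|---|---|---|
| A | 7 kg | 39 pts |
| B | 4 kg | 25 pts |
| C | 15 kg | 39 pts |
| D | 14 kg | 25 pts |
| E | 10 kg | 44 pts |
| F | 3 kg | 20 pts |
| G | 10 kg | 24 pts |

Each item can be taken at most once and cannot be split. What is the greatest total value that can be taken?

Check high-value combinations within 31 kg:
- A+B+E+G: weight 7+4+10+10=31, value 39+25+44+24=132
- A+B+E+F: weight 7+4+10+3=24, value 39+25+44+20=128
- A+E+F+G: weight 7+10+3+10=30, value 39+44+20+24=127
Best: 132 pts.

132 pts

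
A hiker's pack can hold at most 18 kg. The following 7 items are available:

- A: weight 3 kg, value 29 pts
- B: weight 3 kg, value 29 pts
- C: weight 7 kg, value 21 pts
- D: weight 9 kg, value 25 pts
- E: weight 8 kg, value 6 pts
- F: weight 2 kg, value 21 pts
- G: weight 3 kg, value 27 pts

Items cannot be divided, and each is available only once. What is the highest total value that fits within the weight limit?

127 pts

Check high-value combinations within 18 kg:
- A+B+C+F+G: weight 3+3+7+2+3=18, value 29+29+21+21+27=127
- A+B+D+G: weight 3+3+9+3=18, value 29+29+25+27=110
- A+B+F+G: weight 3+3+2+3=11, value 29+29+21+27=106
- A+B+C+G: weight 3+3+7+3=16, value 29+29+21+27=106
- A+B+D+F: weight 3+3+9+2=17, value 29+29+25+21=104
Best: 127 pts.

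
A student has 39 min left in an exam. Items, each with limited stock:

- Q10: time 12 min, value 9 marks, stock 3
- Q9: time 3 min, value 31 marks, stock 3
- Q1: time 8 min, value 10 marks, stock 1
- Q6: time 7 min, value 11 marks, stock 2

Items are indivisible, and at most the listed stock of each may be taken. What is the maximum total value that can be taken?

125 marks

Best selections within time 39 and stock limits:
- 3×Q9 + 1×Q1 + 2×Q6: time 31, value 125
- 1×Q10 + 3×Q9 + 2×Q6: time 35, value 124
- 1×Q10 + 3×Q9 + 1×Q1 + 1×Q6: time 36, value 123
Best: 125 marks.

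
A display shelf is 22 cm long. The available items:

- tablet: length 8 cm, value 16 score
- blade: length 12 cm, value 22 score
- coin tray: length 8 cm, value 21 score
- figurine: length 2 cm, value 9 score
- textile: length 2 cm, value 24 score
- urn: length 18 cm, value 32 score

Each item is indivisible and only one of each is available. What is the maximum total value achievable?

70 score

This is a 0/1 knapsack; check combinations near the capacity.
- tablet+coin tray+figurine+textile: length 8+8+2+2=20, value 16+21+9+24=70
- blade+coin tray+textile: length 12+8+2=22, value 22+21+24=67
- figurine+textile+urn: length 2+2+18=22, value 9+24+32=65
- tablet+blade+textile: length 8+12+2=22, value 16+22+24=62
- tablet+coin tray+textile: length 8+8+2=18, value 16+21+24=61
Best: 70 score.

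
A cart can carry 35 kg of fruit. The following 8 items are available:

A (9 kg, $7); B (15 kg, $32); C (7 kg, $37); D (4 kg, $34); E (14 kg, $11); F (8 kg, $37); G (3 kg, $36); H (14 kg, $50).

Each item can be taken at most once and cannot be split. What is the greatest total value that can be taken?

$160

Check high-value combinations within 35 kg:
- C+F+G+H: weight 7+8+3+14=32, value 37+37+36+50=160
- C+D+F+H: weight 7+4+8+14=33, value 37+34+37+50=158
- C+D+G+H: weight 7+4+3+14=28, value 37+34+36+50=157
- D+F+G+H: weight 4+8+3+14=29, value 34+37+36+50=157
Best: $160.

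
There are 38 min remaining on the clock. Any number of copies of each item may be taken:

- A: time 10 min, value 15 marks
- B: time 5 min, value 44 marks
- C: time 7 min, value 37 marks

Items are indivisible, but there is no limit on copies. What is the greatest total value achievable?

Best value-per-unit is B at 44/5, and filling with it alone uses time 7×5=35. No mix of the others beats 7×44 = 308.

308 marks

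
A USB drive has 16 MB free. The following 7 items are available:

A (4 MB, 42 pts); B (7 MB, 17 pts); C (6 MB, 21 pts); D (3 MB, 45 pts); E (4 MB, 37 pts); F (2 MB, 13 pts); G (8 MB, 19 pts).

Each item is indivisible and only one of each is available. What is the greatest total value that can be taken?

This is a 0/1 knapsack; check combinations near the capacity.
- A+D+E+F: size 4+3+4+2=13, value 42+45+37+13=137
- A+D+E: size 4+3+4=11, value 42+45+37=124
- A+C+D+F: size 4+6+3+2=15, value 42+21+45+13=121
- A+B+D+F: size 4+7+3+2=16, value 42+17+45+13=117
- C+D+E+F: size 6+3+4+2=15, value 21+45+37+13=116
Best: 137 pts.

137 pts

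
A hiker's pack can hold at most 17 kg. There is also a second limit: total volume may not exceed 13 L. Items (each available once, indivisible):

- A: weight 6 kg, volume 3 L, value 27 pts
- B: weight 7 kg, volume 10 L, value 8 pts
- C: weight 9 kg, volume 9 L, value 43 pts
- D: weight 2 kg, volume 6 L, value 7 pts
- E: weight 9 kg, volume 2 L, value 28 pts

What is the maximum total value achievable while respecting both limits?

70 pts

Feasible sets respecting both limits:
- A+C: weight 15, volume 12, value 70
- A+D+E: weight 17, volume 11, value 62
- A+E: weight 15, volume 5, value 55
- C: weight 9, volume 9, value 43
Best: 70 pts.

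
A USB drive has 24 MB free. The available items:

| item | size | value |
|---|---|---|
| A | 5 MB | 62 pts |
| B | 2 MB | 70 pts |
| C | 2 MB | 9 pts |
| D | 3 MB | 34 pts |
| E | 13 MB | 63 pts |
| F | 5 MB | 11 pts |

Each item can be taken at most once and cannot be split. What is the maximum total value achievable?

This is a 0/1 knapsack; check combinations near the capacity.
- A+B+D+E: size 5+2+3+13=23, value 62+70+34+63=229
- A+B+C+E: size 5+2+2+13=22, value 62+70+9+63=204
- A+B+E: size 5+2+13=20, value 62+70+63=195
- A+B+C+D+F: size 5+2+2+3+5=17, value 62+70+9+34+11=186
Best: 229 pts.

229 pts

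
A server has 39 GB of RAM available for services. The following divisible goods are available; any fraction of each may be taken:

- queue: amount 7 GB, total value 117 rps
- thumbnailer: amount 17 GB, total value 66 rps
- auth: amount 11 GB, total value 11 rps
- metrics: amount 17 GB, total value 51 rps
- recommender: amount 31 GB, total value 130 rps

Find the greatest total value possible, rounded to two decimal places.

250.88

Take in order of value per unit:
- queue (117/7 per unit): all 7 → value 117, running total 117.00
- recommender (130/31 per unit): all 31 → value 130, running total 247.00
- thumbnailer (66/17 per unit): 1 of 17 → value 1×66/17 = 3.8824, running total 250.88
Total 250.88.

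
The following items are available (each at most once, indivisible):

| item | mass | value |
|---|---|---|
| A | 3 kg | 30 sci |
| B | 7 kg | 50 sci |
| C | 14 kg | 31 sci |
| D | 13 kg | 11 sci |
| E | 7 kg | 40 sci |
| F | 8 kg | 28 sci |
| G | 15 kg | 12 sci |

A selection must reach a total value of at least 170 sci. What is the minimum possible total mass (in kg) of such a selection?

Subsets with value ≥ 170, sorted by total mass:
- A+B+C+E+F: mass 39, value 179
- A+B+C+D+E+F: mass 52, value 190
- A+B+D+E+F+G: mass 53, value 171
Minimum mass: 39 kg.

39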